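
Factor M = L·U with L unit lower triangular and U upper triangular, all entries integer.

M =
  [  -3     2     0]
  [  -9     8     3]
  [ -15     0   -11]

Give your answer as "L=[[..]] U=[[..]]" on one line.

L=[[1,0,0],[3,1,0],[5,-5,1]] U=[[-3,2,0],[0,2,3],[0,0,4]]

  r1 -= 3·r0 → [0,2,3]
  r2 -= 5·r0 → [0,-10,-11]
  r2 -= -5·r1 → [0,0,4]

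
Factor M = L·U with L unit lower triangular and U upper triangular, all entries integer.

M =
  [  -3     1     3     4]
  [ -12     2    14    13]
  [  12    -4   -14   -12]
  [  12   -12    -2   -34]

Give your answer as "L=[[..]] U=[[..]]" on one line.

L=[[1,0,0,0],[4,1,0,0],[-4,0,1,0],[-4,4,-1,1]] U=[[-3,1,3,4],[0,-2,2,-3],[0,0,-2,4],[0,0,0,-2]]

  R1 -= 4·R0 → [0,-2,2,-3]
  R2 -= -4·R0 → [0,0,-2,4]
  R3 -= -4·R0 → [0,-8,10,-18]
  R2 -= 0·R1 → [0,0,-2,4]
  R3 -= 4·R1 → [0,0,2,-6]
  R3 -= -1·R2 → [0,0,0,-2]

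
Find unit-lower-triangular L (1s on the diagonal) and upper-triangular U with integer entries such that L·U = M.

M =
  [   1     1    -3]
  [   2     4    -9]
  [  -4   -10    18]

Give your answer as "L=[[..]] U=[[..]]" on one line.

  R1 -= 2·R0 → [0,2,-3]
  R2 -= -4·R0 → [0,-6,6]
  R2 -= -3·R1 → [0,0,-3]

L=[[1,0,0],[2,1,0],[-4,-3,1]] U=[[1,1,-3],[0,2,-3],[0,0,-3]]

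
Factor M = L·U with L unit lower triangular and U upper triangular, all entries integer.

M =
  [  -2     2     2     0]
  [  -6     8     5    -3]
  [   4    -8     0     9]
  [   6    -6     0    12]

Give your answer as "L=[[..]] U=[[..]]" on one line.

  R1 -= 3·R0 → [0,2,-1,-3]
  R2 -= -2·R0 → [0,-4,4,9]
  R3 -= -3·R0 → [0,0,6,12]
  R2 -= -2·R1 → [0,0,2,3]
  R3 -= 0·R1 → [0,0,6,12]
  R3 -= 3·R2 → [0,0,0,3]

L=[[1,0,0,0],[3,1,0,0],[-2,-2,1,0],[-3,0,3,1]] U=[[-2,2,2,0],[0,2,-1,-3],[0,0,2,3],[0,0,0,3]]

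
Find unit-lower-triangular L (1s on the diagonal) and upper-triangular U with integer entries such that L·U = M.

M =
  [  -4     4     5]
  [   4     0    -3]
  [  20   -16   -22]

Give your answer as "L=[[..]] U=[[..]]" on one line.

L=[[1,0,0],[-1,1,0],[-5,1,1]] U=[[-4,4,5],[0,4,2],[0,0,1]]

  R1 -= -1·R0 → [0,4,2]
  R2 -= -5·R0 → [0,4,3]
  R2 -= 1·R1 → [0,0,1]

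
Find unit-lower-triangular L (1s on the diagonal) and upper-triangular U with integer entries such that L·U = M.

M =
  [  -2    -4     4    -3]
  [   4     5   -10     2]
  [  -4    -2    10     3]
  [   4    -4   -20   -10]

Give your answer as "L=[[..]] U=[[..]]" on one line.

L=[[1,0,0,0],[-2,1,0,0],[2,-2,1,0],[-2,4,2,1]] U=[[-2,-4,4,-3],[0,-3,-2,-4],[0,0,-2,1],[0,0,0,-2]]

  row1 -= -2·row0 → [0,-3,-2,-4]
  row2 -= 2·row0 → [0,6,2,9]
  row3 -= -2·row0 → [0,-12,-12,-16]
  row2 -= -2·row1 → [0,0,-2,1]
  row3 -= 4·row1 → [0,0,-4,0]
  row3 -= 2·row2 → [0,0,0,-2]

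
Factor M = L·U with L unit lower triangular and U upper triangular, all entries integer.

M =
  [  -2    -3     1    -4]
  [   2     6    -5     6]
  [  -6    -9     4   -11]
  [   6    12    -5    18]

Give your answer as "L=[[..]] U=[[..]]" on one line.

  R1 -= -1·R0 → [0,3,-4,2]
  R2 -= 3·R0 → [0,0,1,1]
  R3 -= -3·R0 → [0,3,-2,6]
  R2 -= 0·R1 → [0,0,1,1]
  R3 -= 1·R1 → [0,0,2,4]
  R3 -= 2·R2 → [0,0,0,2]

L=[[1,0,0,0],[-1,1,0,0],[3,0,1,0],[-3,1,2,1]] U=[[-2,-3,1,-4],[0,3,-4,2],[0,0,1,1],[0,0,0,2]]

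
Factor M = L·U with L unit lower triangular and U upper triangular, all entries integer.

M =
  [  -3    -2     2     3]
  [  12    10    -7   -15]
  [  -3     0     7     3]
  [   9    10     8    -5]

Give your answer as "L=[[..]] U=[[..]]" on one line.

L=[[1,0,0,0],[-4,1,0,0],[1,1,1,0],[-3,2,3,1]] U=[[-3,-2,2,3],[0,2,1,-3],[0,0,4,3],[0,0,0,1]]

  R1 -= -4·R0 → [0,2,1,-3]
  R2 -= 1·R0 → [0,2,5,0]
  R3 -= -3·R0 → [0,4,14,4]
  R2 -= 1·R1 → [0,0,4,3]
  R3 -= 2·R1 → [0,0,12,10]
  R3 -= 3·R2 → [0,0,0,1]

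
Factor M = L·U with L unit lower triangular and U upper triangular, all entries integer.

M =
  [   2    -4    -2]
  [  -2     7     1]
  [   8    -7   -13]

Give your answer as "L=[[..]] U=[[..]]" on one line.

L=[[1,0,0],[-1,1,0],[4,3,1]] U=[[2,-4,-2],[0,3,-1],[0,0,-2]]

  row1 -= -1·row0 → [0,3,-1]
  row2 -= 4·row0 → [0,9,-5]
  row2 -= 3·row1 → [0,0,-2]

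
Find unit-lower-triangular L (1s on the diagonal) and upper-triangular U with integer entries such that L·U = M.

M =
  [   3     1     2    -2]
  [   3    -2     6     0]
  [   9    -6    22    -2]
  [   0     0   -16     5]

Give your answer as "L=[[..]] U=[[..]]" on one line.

  r1 -= 1·r0 → [0,-3,4,2]
  r2 -= 3·r0 → [0,-9,16,4]
  r3 -= 0·r0 → [0,0,-16,5]
  r2 -= 3·r1 → [0,0,4,-2]
  r3 -= 0·r1 → [0,0,-16,5]
  r3 -= -4·r2 → [0,0,0,-3]

L=[[1,0,0,0],[1,1,0,0],[3,3,1,0],[0,0,-4,1]] U=[[3,1,2,-2],[0,-3,4,2],[0,0,4,-2],[0,0,0,-3]]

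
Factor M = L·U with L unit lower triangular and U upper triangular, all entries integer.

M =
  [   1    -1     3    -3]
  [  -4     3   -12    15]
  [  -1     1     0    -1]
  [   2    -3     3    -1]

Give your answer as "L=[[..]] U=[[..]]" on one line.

L=[[1,0,0,0],[-4,1,0,0],[-1,0,1,0],[2,1,-1,1]] U=[[1,-1,3,-3],[0,-1,0,3],[0,0,3,-4],[0,0,0,-2]]

  row1 -= -4·row0 → [0,-1,0,3]
  row2 -= -1·row0 → [0,0,3,-4]
  row3 -= 2·row0 → [0,-1,-3,5]
  row2 -= 0·row1 → [0,0,3,-4]
  row3 -= 1·row1 → [0,0,-3,2]
  row3 -= -1·row2 → [0,0,0,-2]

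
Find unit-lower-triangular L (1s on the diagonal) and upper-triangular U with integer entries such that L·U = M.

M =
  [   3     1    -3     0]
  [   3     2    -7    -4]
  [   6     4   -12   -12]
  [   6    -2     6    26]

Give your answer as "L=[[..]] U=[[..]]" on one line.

L=[[1,0,0,0],[1,1,0,0],[2,2,1,0],[2,-4,-2,1]] U=[[3,1,-3,0],[0,1,-4,-4],[0,0,2,-4],[0,0,0,2]]

  row1 -= 1·row0 → [0,1,-4,-4]
  row2 -= 2·row0 → [0,2,-6,-12]
  row3 -= 2·row0 → [0,-4,12,26]
  row2 -= 2·row1 → [0,0,2,-4]
  row3 -= -4·row1 → [0,0,-4,10]
  row3 -= -2·row2 → [0,0,0,2]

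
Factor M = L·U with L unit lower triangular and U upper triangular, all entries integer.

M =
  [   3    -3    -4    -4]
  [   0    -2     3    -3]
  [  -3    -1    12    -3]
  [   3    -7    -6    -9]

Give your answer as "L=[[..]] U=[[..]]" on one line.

L=[[1,0,0,0],[0,1,0,0],[-1,2,1,0],[1,2,-4,1]] U=[[3,-3,-4,-4],[0,-2,3,-3],[0,0,2,-1],[0,0,0,-3]]

  row1 -= 0·row0 → [0,-2,3,-3]
  row2 -= -1·row0 → [0,-4,8,-7]
  row3 -= 1·row0 → [0,-4,-2,-5]
  row2 -= 2·row1 → [0,0,2,-1]
  row3 -= 2·row1 → [0,0,-8,1]
  row3 -= -4·row2 → [0,0,0,-3]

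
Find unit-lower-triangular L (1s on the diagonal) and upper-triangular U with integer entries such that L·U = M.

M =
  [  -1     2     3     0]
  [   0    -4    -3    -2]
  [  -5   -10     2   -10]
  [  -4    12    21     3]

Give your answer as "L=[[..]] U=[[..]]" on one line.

L=[[1,0,0,0],[0,1,0,0],[5,5,1,0],[4,-1,3,1]] U=[[-1,2,3,0],[0,-4,-3,-2],[0,0,2,0],[0,0,0,1]]

  r1 -= 0·r0 → [0,-4,-3,-2]
  r2 -= 5·r0 → [0,-20,-13,-10]
  r3 -= 4·r0 → [0,4,9,3]
  r2 -= 5·r1 → [0,0,2,0]
  r3 -= -1·r1 → [0,0,6,1]
  r3 -= 3·r2 → [0,0,0,1]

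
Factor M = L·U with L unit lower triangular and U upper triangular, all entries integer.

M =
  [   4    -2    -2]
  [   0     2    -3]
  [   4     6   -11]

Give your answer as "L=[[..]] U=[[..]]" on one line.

L=[[1,0,0],[0,1,0],[1,4,1]] U=[[4,-2,-2],[0,2,-3],[0,0,3]]

  R1 -= 0·R0 → [0,2,-3]
  R2 -= 1·R0 → [0,8,-9]
  R2 -= 4·R1 → [0,0,3]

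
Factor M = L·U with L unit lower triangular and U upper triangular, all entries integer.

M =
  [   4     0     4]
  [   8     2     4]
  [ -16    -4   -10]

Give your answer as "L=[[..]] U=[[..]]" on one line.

  row1 -= 2·row0 → [0,2,-4]
  row2 -= -4·row0 → [0,-4,6]
  row2 -= -2·row1 → [0,0,-2]

L=[[1,0,0],[2,1,0],[-4,-2,1]] U=[[4,0,4],[0,2,-4],[0,0,-2]]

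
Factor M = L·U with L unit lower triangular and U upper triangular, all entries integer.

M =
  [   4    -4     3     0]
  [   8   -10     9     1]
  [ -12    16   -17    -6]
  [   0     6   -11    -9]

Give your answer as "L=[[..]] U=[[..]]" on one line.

L=[[1,0,0,0],[2,1,0,0],[-3,-2,1,0],[0,-3,1,1]] U=[[4,-4,3,0],[0,-2,3,1],[0,0,-2,-4],[0,0,0,-2]]

  row1 -= 2·row0 → [0,-2,3,1]
  row2 -= -3·row0 → [0,4,-8,-6]
  row3 -= 0·row0 → [0,6,-11,-9]
  row2 -= -2·row1 → [0,0,-2,-4]
  row3 -= -3·row1 → [0,0,-2,-6]
  row3 -= 1·row2 → [0,0,0,-2]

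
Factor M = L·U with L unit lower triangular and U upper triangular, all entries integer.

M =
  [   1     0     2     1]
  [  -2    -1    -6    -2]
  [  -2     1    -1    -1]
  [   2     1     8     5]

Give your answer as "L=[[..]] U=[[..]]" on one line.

  row1 -= -2·row0 → [0,-1,-2,0]
  row2 -= -2·row0 → [0,1,3,1]
  row3 -= 2·row0 → [0,1,4,3]
  row2 -= -1·row1 → [0,0,1,1]
  row3 -= -1·row1 → [0,0,2,3]
  row3 -= 2·row2 → [0,0,0,1]

L=[[1,0,0,0],[-2,1,0,0],[-2,-1,1,0],[2,-1,2,1]] U=[[1,0,2,1],[0,-1,-2,0],[0,0,1,1],[0,0,0,1]]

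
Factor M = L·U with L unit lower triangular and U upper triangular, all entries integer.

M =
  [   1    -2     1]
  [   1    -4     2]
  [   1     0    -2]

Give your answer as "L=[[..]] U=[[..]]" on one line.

L=[[1,0,0],[1,1,0],[1,-1,1]] U=[[1,-2,1],[0,-2,1],[0,0,-2]]

  R1 -= 1·R0 → [0,-2,1]
  R2 -= 1·R0 → [0,2,-3]
  R2 -= -1·R1 → [0,0,-2]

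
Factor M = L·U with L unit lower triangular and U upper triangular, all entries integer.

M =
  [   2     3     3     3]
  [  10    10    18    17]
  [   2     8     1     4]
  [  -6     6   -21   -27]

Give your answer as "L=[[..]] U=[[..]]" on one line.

  r1 -= 5·r0 → [0,-5,3,2]
  r2 -= 1·r0 → [0,5,-2,1]
  r3 -= -3·r0 → [0,15,-12,-18]
  r2 -= -1·r1 → [0,0,1,3]
  r3 -= -3·r1 → [0,0,-3,-12]
  r3 -= -3·r2 → [0,0,0,-3]

L=[[1,0,0,0],[5,1,0,0],[1,-1,1,0],[-3,-3,-3,1]] U=[[2,3,3,3],[0,-5,3,2],[0,0,1,3],[0,0,0,-3]]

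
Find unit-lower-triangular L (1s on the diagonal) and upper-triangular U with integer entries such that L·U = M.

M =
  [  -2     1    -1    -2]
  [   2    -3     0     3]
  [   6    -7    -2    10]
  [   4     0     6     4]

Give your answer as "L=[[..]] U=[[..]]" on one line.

L=[[1,0,0,0],[-1,1,0,0],[-3,2,1,0],[-2,-1,-1,1]] U=[[-2,1,-1,-2],[0,-2,-1,1],[0,0,-3,2],[0,0,0,3]]

  r1 -= -1·r0 → [0,-2,-1,1]
  r2 -= -3·r0 → [0,-4,-5,4]
  r3 -= -2·r0 → [0,2,4,0]
  r2 -= 2·r1 → [0,0,-3,2]
  r3 -= -1·r1 → [0,0,3,1]
  r3 -= -1·r2 → [0,0,0,3]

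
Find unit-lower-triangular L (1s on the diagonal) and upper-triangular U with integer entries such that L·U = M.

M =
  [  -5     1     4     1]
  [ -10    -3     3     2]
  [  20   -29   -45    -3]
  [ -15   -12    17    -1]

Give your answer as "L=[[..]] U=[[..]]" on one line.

L=[[1,0,0,0],[2,1,0,0],[-4,5,1,0],[3,3,-5,1]] U=[[-5,1,4,1],[0,-5,-5,0],[0,0,-4,1],[0,0,0,1]]

  R1 -= 2·R0 → [0,-5,-5,0]
  R2 -= -4·R0 → [0,-25,-29,1]
  R3 -= 3·R0 → [0,-15,5,-4]
  R2 -= 5·R1 → [0,0,-4,1]
  R3 -= 3·R1 → [0,0,20,-4]
  R3 -= -5·R2 → [0,0,0,1]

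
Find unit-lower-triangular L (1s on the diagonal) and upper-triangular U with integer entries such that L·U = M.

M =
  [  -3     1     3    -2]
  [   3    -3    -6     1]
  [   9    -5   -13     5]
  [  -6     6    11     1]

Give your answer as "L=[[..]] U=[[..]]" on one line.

  row1 -= -1·row0 → [0,-2,-3,-1]
  row2 -= -3·row0 → [0,-2,-4,-1]
  row3 -= 2·row0 → [0,4,5,5]
  row2 -= 1·row1 → [0,0,-1,0]
  row3 -= -2·row1 → [0,0,-1,3]
  row3 -= 1·row2 → [0,0,0,3]

L=[[1,0,0,0],[-1,1,0,0],[-3,1,1,0],[2,-2,1,1]] U=[[-3,1,3,-2],[0,-2,-3,-1],[0,0,-1,0],[0,0,0,3]]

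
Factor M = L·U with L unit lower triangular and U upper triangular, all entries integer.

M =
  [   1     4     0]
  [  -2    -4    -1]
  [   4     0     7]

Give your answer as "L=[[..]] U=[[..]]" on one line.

L=[[1,0,0],[-2,1,0],[4,-4,1]] U=[[1,4,0],[0,4,-1],[0,0,3]]

  R1 -= -2·R0 → [0,4,-1]
  R2 -= 4·R0 → [0,-16,7]
  R2 -= -4·R1 → [0,0,3]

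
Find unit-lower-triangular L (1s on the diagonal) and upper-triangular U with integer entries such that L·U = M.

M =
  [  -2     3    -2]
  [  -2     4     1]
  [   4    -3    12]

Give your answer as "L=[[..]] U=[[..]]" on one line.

  r1 -= 1·r0 → [0,1,3]
  r2 -= -2·r0 → [0,3,8]
  r2 -= 3·r1 → [0,0,-1]

L=[[1,0,0],[1,1,0],[-2,3,1]] U=[[-2,3,-2],[0,1,3],[0,0,-1]]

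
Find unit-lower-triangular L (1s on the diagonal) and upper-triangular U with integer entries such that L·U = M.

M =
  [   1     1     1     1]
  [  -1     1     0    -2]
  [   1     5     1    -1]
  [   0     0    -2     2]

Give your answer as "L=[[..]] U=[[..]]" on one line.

  R1 -= -1·R0 → [0,2,1,-1]
  R2 -= 1·R0 → [0,4,0,-2]
  R3 -= 0·R0 → [0,0,-2,2]
  R2 -= 2·R1 → [0,0,-2,0]
  R3 -= 0·R1 → [0,0,-2,2]
  R3 -= 1·R2 → [0,0,0,2]

L=[[1,0,0,0],[-1,1,0,0],[1,2,1,0],[0,0,1,1]] U=[[1,1,1,1],[0,2,1,-1],[0,0,-2,0],[0,0,0,2]]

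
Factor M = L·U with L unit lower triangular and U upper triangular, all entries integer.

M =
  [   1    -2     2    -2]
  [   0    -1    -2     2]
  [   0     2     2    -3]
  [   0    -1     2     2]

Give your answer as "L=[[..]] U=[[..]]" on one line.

  R1 -= 0·R0 → [0,-1,-2,2]
  R2 -= 0·R0 → [0,2,2,-3]
  R3 -= 0·R0 → [0,-1,2,2]
  R2 -= -2·R1 → [0,0,-2,1]
  R3 -= 1·R1 → [0,0,4,0]
  R3 -= -2·R2 → [0,0,0,2]

L=[[1,0,0,0],[0,1,0,0],[0,-2,1,0],[0,1,-2,1]] U=[[1,-2,2,-2],[0,-1,-2,2],[0,0,-2,1],[0,0,0,2]]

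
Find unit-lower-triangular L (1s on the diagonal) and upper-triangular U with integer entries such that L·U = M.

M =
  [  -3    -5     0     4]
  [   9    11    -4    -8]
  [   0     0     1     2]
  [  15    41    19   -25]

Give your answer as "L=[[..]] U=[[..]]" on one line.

L=[[1,0,0,0],[-3,1,0,0],[0,0,1,0],[-5,-4,3,1]] U=[[-3,-5,0,4],[0,-4,-4,4],[0,0,1,2],[0,0,0,5]]

  R1 -= -3·R0 → [0,-4,-4,4]
  R2 -= 0·R0 → [0,0,1,2]
  R3 -= -5·R0 → [0,16,19,-5]
  R2 -= 0·R1 → [0,0,1,2]
  R3 -= -4·R1 → [0,0,3,11]
  R3 -= 3·R2 → [0,0,0,5]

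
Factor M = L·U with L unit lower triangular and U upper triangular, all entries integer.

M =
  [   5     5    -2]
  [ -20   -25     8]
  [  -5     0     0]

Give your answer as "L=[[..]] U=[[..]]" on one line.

  row1 -= -4·row0 → [0,-5,0]
  row2 -= -1·row0 → [0,5,-2]
  row2 -= -1·row1 → [0,0,-2]

L=[[1,0,0],[-4,1,0],[-1,-1,1]] U=[[5,5,-2],[0,-5,0],[0,0,-2]]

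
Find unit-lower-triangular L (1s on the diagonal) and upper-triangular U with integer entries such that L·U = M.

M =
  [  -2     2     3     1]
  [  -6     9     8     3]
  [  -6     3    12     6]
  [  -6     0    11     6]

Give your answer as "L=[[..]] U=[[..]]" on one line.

L=[[1,0,0,0],[3,1,0,0],[3,-1,1,0],[3,-2,0,1]] U=[[-2,2,3,1],[0,3,-1,0],[0,0,2,3],[0,0,0,3]]

  row1 -= 3·row0 → [0,3,-1,0]
  row2 -= 3·row0 → [0,-3,3,3]
  row3 -= 3·row0 → [0,-6,2,3]
  row2 -= -1·row1 → [0,0,2,3]
  row3 -= -2·row1 → [0,0,0,3]
  row3 -= 0·row2 → [0,0,0,3]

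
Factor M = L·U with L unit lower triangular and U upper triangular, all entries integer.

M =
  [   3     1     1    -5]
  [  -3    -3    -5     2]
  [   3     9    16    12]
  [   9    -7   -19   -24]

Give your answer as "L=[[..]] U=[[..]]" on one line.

  r1 -= -1·r0 → [0,-2,-4,-3]
  r2 -= 1·r0 → [0,8,15,17]
  r3 -= 3·r0 → [0,-10,-22,-9]
  r2 -= -4·r1 → [0,0,-1,5]
  r3 -= 5·r1 → [0,0,-2,6]
  r3 -= 2·r2 → [0,0,0,-4]

L=[[1,0,0,0],[-1,1,0,0],[1,-4,1,0],[3,5,2,1]] U=[[3,1,1,-5],[0,-2,-4,-3],[0,0,-1,5],[0,0,0,-4]]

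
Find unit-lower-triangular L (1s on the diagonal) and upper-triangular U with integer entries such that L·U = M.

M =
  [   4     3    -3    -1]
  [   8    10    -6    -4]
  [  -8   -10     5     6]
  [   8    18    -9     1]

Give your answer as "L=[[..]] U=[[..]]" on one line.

  r1 -= 2·r0 → [0,4,0,-2]
  r2 -= -2·r0 → [0,-4,-1,4]
  r3 -= 2·r0 → [0,12,-3,3]
  r2 -= -1·r1 → [0,0,-1,2]
  r3 -= 3·r1 → [0,0,-3,9]
  r3 -= 3·r2 → [0,0,0,3]

L=[[1,0,0,0],[2,1,0,0],[-2,-1,1,0],[2,3,3,1]] U=[[4,3,-3,-1],[0,4,0,-2],[0,0,-1,2],[0,0,0,3]]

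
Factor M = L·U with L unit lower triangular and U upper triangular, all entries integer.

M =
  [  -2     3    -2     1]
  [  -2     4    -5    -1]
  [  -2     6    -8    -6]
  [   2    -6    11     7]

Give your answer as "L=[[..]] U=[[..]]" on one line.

L=[[1,0,0,0],[1,1,0,0],[1,3,1,0],[-1,-3,0,1]] U=[[-2,3,-2,1],[0,1,-3,-2],[0,0,3,-1],[0,0,0,2]]

  R1 -= 1·R0 → [0,1,-3,-2]
  R2 -= 1·R0 → [0,3,-6,-7]
  R3 -= -1·R0 → [0,-3,9,8]
  R2 -= 3·R1 → [0,0,3,-1]
  R3 -= -3·R1 → [0,0,0,2]
  R3 -= 0·R2 → [0,0,0,2]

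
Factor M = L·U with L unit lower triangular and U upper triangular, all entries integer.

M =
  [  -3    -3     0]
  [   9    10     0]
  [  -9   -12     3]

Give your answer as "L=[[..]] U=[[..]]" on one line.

  R1 -= -3·R0 → [0,1,0]
  R2 -= 3·R0 → [0,-3,3]
  R2 -= -3·R1 → [0,0,3]

L=[[1,0,0],[-3,1,0],[3,-3,1]] U=[[-3,-3,0],[0,1,0],[0,0,3]]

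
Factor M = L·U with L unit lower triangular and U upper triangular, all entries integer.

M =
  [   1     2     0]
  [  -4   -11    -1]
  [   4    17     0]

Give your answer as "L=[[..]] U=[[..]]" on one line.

  r1 -= -4·r0 → [0,-3,-1]
  r2 -= 4·r0 → [0,9,0]
  r2 -= -3·r1 → [0,0,-3]

L=[[1,0,0],[-4,1,0],[4,-3,1]] U=[[1,2,0],[0,-3,-1],[0,0,-3]]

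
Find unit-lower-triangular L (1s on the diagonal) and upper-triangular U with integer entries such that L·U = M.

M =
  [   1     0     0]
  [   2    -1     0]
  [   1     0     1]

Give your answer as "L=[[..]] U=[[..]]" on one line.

  r1 -= 2·r0 → [0,-1,0]
  r2 -= 1·r0 → [0,0,1]
  r2 -= 0·r1 → [0,0,1]

L=[[1,0,0],[2,1,0],[1,0,1]] U=[[1,0,0],[0,-1,0],[0,0,1]]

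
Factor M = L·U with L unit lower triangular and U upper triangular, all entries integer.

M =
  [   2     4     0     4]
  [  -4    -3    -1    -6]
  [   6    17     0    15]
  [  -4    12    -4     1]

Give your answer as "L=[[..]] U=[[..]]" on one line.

L=[[1,0,0,0],[-2,1,0,0],[3,1,1,0],[-2,4,0,1]] U=[[2,4,0,4],[0,5,-1,2],[0,0,1,1],[0,0,0,1]]

  r1 -= -2·r0 → [0,5,-1,2]
  r2 -= 3·r0 → [0,5,0,3]
  r3 -= -2·r0 → [0,20,-4,9]
  r2 -= 1·r1 → [0,0,1,1]
  r3 -= 4·r1 → [0,0,0,1]
  r3 -= 0·r2 → [0,0,0,1]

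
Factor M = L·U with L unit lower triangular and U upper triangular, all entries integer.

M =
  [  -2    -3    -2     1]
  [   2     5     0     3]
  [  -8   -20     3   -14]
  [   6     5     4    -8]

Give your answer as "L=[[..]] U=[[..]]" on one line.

  R1 -= -1·R0 → [0,2,-2,4]
  R2 -= 4·R0 → [0,-8,11,-18]
  R3 -= -3·R0 → [0,-4,-2,-5]
  R2 -= -4·R1 → [0,0,3,-2]
  R3 -= -2·R1 → [0,0,-6,3]
  R3 -= -2·R2 → [0,0,0,-1]

L=[[1,0,0,0],[-1,1,0,0],[4,-4,1,0],[-3,-2,-2,1]] U=[[-2,-3,-2,1],[0,2,-2,4],[0,0,3,-2],[0,0,0,-1]]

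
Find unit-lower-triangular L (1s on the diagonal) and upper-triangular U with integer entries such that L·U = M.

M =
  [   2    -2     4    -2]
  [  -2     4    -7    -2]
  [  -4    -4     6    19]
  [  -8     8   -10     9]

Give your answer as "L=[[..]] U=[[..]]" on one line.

L=[[1,0,0,0],[-1,1,0,0],[-2,-4,1,0],[-4,0,3,1]] U=[[2,-2,4,-2],[0,2,-3,-4],[0,0,2,-1],[0,0,0,4]]

  r1 -= -1·r0 → [0,2,-3,-4]
  r2 -= -2·r0 → [0,-8,14,15]
  r3 -= -4·r0 → [0,0,6,1]
  r2 -= -4·r1 → [0,0,2,-1]
  r3 -= 0·r1 → [0,0,6,1]
  r3 -= 3·r2 → [0,0,0,4]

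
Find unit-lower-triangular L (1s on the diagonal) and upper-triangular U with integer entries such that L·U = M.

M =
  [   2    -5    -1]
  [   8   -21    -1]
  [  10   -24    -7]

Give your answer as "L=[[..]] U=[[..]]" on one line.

  row1 -= 4·row0 → [0,-1,3]
  row2 -= 5·row0 → [0,1,-2]
  row2 -= -1·row1 → [0,0,1]

L=[[1,0,0],[4,1,0],[5,-1,1]] U=[[2,-5,-1],[0,-1,3],[0,0,1]]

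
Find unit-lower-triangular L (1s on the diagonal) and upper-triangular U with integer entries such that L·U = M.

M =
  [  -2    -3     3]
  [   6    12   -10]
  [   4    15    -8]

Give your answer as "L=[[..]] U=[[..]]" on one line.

  row1 -= -3·row0 → [0,3,-1]
  row2 -= -2·row0 → [0,9,-2]
  row2 -= 3·row1 → [0,0,1]

L=[[1,0,0],[-3,1,0],[-2,3,1]] U=[[-2,-3,3],[0,3,-1],[0,0,1]]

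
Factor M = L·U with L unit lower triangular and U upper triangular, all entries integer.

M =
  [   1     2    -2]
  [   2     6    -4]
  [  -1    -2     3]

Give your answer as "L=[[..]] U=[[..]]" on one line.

  row1 -= 2·row0 → [0,2,0]
  row2 -= -1·row0 → [0,0,1]
  row2 -= 0·row1 → [0,0,1]

L=[[1,0,0],[2,1,0],[-1,0,1]] U=[[1,2,-2],[0,2,0],[0,0,1]]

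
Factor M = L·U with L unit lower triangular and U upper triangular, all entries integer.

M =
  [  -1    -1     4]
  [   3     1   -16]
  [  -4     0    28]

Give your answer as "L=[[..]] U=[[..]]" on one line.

L=[[1,0,0],[-3,1,0],[4,-2,1]] U=[[-1,-1,4],[0,-2,-4],[0,0,4]]

  r1 -= -3·r0 → [0,-2,-4]
  r2 -= 4·r0 → [0,4,12]
  r2 -= -2·r1 → [0,0,4]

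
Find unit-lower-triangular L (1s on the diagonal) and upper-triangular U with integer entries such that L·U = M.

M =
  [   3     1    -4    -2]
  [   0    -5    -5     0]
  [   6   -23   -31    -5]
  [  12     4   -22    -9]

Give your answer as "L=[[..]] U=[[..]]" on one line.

L=[[1,0,0,0],[0,1,0,0],[2,5,1,0],[4,0,-3,1]] U=[[3,1,-4,-2],[0,-5,-5,0],[0,0,2,-1],[0,0,0,-4]]

  row1 -= 0·row0 → [0,-5,-5,0]
  row2 -= 2·row0 → [0,-25,-23,-1]
  row3 -= 4·row0 → [0,0,-6,-1]
  row2 -= 5·row1 → [0,0,2,-1]
  row3 -= 0·row1 → [0,0,-6,-1]
  row3 -= -3·row2 → [0,0,0,-4]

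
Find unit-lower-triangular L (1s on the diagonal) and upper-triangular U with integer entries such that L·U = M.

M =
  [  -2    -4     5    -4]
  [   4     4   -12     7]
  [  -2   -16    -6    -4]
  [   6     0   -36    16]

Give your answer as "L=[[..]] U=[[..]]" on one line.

  R1 -= -2·R0 → [0,-4,-2,-1]
  R2 -= 1·R0 → [0,-12,-11,0]
  R3 -= -3·R0 → [0,-12,-21,4]
  R2 -= 3·R1 → [0,0,-5,3]
  R3 -= 3·R1 → [0,0,-15,7]
  R3 -= 3·R2 → [0,0,0,-2]

L=[[1,0,0,0],[-2,1,0,0],[1,3,1,0],[-3,3,3,1]] U=[[-2,-4,5,-4],[0,-4,-2,-1],[0,0,-5,3],[0,0,0,-2]]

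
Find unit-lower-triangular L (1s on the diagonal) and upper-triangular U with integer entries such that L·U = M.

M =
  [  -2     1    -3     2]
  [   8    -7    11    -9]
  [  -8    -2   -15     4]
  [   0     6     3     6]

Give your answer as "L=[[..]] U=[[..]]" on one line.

  row1 -= -4·row0 → [0,-3,-1,-1]
  row2 -= 4·row0 → [0,-6,-3,-4]
  row3 -= 0·row0 → [0,6,3,6]
  row2 -= 2·row1 → [0,0,-1,-2]
  row3 -= -2·row1 → [0,0,1,4]
  row3 -= -1·row2 → [0,0,0,2]

L=[[1,0,0,0],[-4,1,0,0],[4,2,1,0],[0,-2,-1,1]] U=[[-2,1,-3,2],[0,-3,-1,-1],[0,0,-1,-2],[0,0,0,2]]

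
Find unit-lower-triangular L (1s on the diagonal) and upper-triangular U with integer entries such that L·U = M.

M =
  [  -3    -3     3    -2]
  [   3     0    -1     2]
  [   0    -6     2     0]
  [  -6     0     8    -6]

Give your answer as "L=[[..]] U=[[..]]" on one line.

L=[[1,0,0,0],[-1,1,0,0],[0,2,1,0],[2,-2,-3,1]] U=[[-3,-3,3,-2],[0,-3,2,0],[0,0,-2,0],[0,0,0,-2]]

  r1 -= -1·r0 → [0,-3,2,0]
  r2 -= 0·r0 → [0,-6,2,0]
  r3 -= 2·r0 → [0,6,2,-2]
  r2 -= 2·r1 → [0,0,-2,0]
  r3 -= -2·r1 → [0,0,6,-2]
  r3 -= -3·r2 → [0,0,0,-2]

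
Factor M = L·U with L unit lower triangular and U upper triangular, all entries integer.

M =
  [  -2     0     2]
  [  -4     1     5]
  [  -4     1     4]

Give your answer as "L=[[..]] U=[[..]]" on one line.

  r1 -= 2·r0 → [0,1,1]
  r2 -= 2·r0 → [0,1,0]
  r2 -= 1·r1 → [0,0,-1]

L=[[1,0,0],[2,1,0],[2,1,1]] U=[[-2,0,2],[0,1,1],[0,0,-1]]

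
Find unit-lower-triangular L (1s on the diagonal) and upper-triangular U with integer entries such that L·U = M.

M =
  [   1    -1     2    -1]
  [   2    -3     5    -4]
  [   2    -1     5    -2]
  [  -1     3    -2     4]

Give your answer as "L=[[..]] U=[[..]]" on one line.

L=[[1,0,0,0],[2,1,0,0],[2,-1,1,0],[-1,-2,1,1]] U=[[1,-1,2,-1],[0,-1,1,-2],[0,0,2,-2],[0,0,0,1]]

  R1 -= 2·R0 → [0,-1,1,-2]
  R2 -= 2·R0 → [0,1,1,0]
  R3 -= -1·R0 → [0,2,0,3]
  R2 -= -1·R1 → [0,0,2,-2]
  R3 -= -2·R1 → [0,0,2,-1]
  R3 -= 1·R2 → [0,0,0,1]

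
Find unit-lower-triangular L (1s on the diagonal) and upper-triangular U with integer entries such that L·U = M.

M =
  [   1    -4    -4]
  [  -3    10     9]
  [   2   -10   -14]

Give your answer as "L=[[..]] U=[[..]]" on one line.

  R1 -= -3·R0 → [0,-2,-3]
  R2 -= 2·R0 → [0,-2,-6]
  R2 -= 1·R1 → [0,0,-3]

L=[[1,0,0],[-3,1,0],[2,1,1]] U=[[1,-4,-4],[0,-2,-3],[0,0,-3]]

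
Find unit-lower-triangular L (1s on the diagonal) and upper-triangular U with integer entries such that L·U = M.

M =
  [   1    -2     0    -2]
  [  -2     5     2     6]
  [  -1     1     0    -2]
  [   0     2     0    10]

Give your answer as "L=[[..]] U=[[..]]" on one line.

L=[[1,0,0,0],[-2,1,0,0],[-1,-1,1,0],[0,2,-2,1]] U=[[1,-2,0,-2],[0,1,2,2],[0,0,2,-2],[0,0,0,2]]

  R1 -= -2·R0 → [0,1,2,2]
  R2 -= -1·R0 → [0,-1,0,-4]
  R3 -= 0·R0 → [0,2,0,10]
  R2 -= -1·R1 → [0,0,2,-2]
  R3 -= 2·R1 → [0,0,-4,6]
  R3 -= -2·R2 → [0,0,0,2]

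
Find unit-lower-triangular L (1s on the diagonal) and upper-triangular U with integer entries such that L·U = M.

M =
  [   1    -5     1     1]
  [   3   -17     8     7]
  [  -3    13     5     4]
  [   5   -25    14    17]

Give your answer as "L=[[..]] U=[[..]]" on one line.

L=[[1,0,0,0],[3,1,0,0],[-3,1,1,0],[5,0,3,1]] U=[[1,-5,1,1],[0,-2,5,4],[0,0,3,3],[0,0,0,3]]

  r1 -= 3·r0 → [0,-2,5,4]
  r2 -= -3·r0 → [0,-2,8,7]
  r3 -= 5·r0 → [0,0,9,12]
  r2 -= 1·r1 → [0,0,3,3]
  r3 -= 0·r1 → [0,0,9,12]
  r3 -= 3·r2 → [0,0,0,3]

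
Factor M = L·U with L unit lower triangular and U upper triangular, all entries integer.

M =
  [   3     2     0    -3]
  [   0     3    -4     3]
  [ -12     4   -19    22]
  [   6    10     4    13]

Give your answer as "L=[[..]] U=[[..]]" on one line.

  R1 -= 0·R0 → [0,3,-4,3]
  R2 -= -4·R0 → [0,12,-19,10]
  R3 -= 2·R0 → [0,6,4,19]
  R2 -= 4·R1 → [0,0,-3,-2]
  R3 -= 2·R1 → [0,0,12,13]
  R3 -= -4·R2 → [0,0,0,5]

L=[[1,0,0,0],[0,1,0,0],[-4,4,1,0],[2,2,-4,1]] U=[[3,2,0,-3],[0,3,-4,3],[0,0,-3,-2],[0,0,0,5]]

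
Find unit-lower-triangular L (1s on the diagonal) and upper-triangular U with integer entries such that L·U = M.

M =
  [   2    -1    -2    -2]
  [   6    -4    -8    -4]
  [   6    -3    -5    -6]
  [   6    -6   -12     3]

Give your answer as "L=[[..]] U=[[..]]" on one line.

L=[[1,0,0,0],[3,1,0,0],[3,0,1,0],[3,3,0,1]] U=[[2,-1,-2,-2],[0,-1,-2,2],[0,0,1,0],[0,0,0,3]]

  r1 -= 3·r0 → [0,-1,-2,2]
  r2 -= 3·r0 → [0,0,1,0]
  r3 -= 3·r0 → [0,-3,-6,9]
  r2 -= 0·r1 → [0,0,1,0]
  r3 -= 3·r1 → [0,0,0,3]
  r3 -= 0·r2 → [0,0,0,3]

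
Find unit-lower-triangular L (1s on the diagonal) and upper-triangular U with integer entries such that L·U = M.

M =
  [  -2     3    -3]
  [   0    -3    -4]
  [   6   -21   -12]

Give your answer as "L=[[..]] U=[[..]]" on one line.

L=[[1,0,0],[0,1,0],[-3,4,1]] U=[[-2,3,-3],[0,-3,-4],[0,0,-5]]

  R1 -= 0·R0 → [0,-3,-4]
  R2 -= -3·R0 → [0,-12,-21]
  R2 -= 4·R1 → [0,0,-5]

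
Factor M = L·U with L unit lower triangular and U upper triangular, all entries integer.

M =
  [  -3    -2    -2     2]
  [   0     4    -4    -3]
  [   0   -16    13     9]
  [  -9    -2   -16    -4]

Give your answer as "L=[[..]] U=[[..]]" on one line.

L=[[1,0,0,0],[0,1,0,0],[0,-4,1,0],[3,1,2,1]] U=[[-3,-2,-2,2],[0,4,-4,-3],[0,0,-3,-3],[0,0,0,-1]]

  r1 -= 0·r0 → [0,4,-4,-3]
  r2 -= 0·r0 → [0,-16,13,9]
  r3 -= 3·r0 → [0,4,-10,-10]
  r2 -= -4·r1 → [0,0,-3,-3]
  r3 -= 1·r1 → [0,0,-6,-7]
  r3 -= 2·r2 → [0,0,0,-1]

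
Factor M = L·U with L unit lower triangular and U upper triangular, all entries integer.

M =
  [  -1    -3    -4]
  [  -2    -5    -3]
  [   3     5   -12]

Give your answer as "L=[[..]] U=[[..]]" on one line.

  r1 -= 2·r0 → [0,1,5]
  r2 -= -3·r0 → [0,-4,-24]
  r2 -= -4·r1 → [0,0,-4]

L=[[1,0,0],[2,1,0],[-3,-4,1]] U=[[-1,-3,-4],[0,1,5],[0,0,-4]]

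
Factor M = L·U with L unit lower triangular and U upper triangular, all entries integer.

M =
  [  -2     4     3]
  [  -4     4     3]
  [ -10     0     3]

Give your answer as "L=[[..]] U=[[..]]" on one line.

  R1 -= 2·R0 → [0,-4,-3]
  R2 -= 5·R0 → [0,-20,-12]
  R2 -= 5·R1 → [0,0,3]

L=[[1,0,0],[2,1,0],[5,5,1]] U=[[-2,4,3],[0,-4,-3],[0,0,3]]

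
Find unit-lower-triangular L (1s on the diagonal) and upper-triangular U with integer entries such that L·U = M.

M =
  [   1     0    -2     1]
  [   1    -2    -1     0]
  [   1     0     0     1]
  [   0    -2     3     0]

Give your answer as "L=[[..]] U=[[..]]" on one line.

  r1 -= 1·r0 → [0,-2,1,-1]
  r2 -= 1·r0 → [0,0,2,0]
  r3 -= 0·r0 → [0,-2,3,0]
  r2 -= 0·r1 → [0,0,2,0]
  r3 -= 1·r1 → [0,0,2,1]
  r3 -= 1·r2 → [0,0,0,1]

L=[[1,0,0,0],[1,1,0,0],[1,0,1,0],[0,1,1,1]] U=[[1,0,-2,1],[0,-2,1,-1],[0,0,2,0],[0,0,0,1]]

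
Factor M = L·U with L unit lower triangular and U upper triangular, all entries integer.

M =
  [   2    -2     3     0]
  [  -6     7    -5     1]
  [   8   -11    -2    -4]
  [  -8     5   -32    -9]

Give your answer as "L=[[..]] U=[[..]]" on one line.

L=[[1,0,0,0],[-3,1,0,0],[4,-3,1,0],[-4,-3,4,1]] U=[[2,-2,3,0],[0,1,4,1],[0,0,-2,-1],[0,0,0,-2]]

  R1 -= -3·R0 → [0,1,4,1]
  R2 -= 4·R0 → [0,-3,-14,-4]
  R3 -= -4·R0 → [0,-3,-20,-9]
  R2 -= -3·R1 → [0,0,-2,-1]
  R3 -= -3·R1 → [0,0,-8,-6]
  R3 -= 4·R2 → [0,0,0,-2]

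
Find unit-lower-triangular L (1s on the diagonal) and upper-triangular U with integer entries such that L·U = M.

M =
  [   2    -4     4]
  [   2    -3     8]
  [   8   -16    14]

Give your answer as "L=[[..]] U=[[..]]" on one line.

L=[[1,0,0],[1,1,0],[4,0,1]] U=[[2,-4,4],[0,1,4],[0,0,-2]]

  R1 -= 1·R0 → [0,1,4]
  R2 -= 4·R0 → [0,0,-2]
  R2 -= 0·R1 → [0,0,-2]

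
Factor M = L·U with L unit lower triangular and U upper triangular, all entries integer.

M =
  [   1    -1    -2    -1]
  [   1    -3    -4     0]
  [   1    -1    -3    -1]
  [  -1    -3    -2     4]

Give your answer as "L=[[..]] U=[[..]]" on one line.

  R1 -= 1·R0 → [0,-2,-2,1]
  R2 -= 1·R0 → [0,0,-1,0]
  R3 -= -1·R0 → [0,-4,-4,3]
  R2 -= 0·R1 → [0,0,-1,0]
  R3 -= 2·R1 → [0,0,0,1]
  R3 -= 0·R2 → [0,0,0,1]

L=[[1,0,0,0],[1,1,0,0],[1,0,1,0],[-1,2,0,1]] U=[[1,-1,-2,-1],[0,-2,-2,1],[0,0,-1,0],[0,0,0,1]]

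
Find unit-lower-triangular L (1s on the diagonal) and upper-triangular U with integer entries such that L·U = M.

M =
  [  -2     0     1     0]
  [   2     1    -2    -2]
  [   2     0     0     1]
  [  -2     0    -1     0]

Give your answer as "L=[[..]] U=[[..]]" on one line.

  R1 -= -1·R0 → [0,1,-1,-2]
  R2 -= -1·R0 → [0,0,1,1]
  R3 -= 1·R0 → [0,0,-2,0]
  R2 -= 0·R1 → [0,0,1,1]
  R3 -= 0·R1 → [0,0,-2,0]
  R3 -= -2·R2 → [0,0,0,2]

L=[[1,0,0,0],[-1,1,0,0],[-1,0,1,0],[1,0,-2,1]] U=[[-2,0,1,0],[0,1,-1,-2],[0,0,1,1],[0,0,0,2]]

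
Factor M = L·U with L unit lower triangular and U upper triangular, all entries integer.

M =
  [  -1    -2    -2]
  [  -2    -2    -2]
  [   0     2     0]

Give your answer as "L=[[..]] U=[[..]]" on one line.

L=[[1,0,0],[2,1,0],[0,1,1]] U=[[-1,-2,-2],[0,2,2],[0,0,-2]]

  R1 -= 2·R0 → [0,2,2]
  R2 -= 0·R0 → [0,2,0]
  R2 -= 1·R1 → [0,0,-2]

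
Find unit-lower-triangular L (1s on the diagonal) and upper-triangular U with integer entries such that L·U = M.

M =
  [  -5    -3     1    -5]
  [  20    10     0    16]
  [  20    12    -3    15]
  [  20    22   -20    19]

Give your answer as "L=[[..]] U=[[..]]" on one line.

  r1 -= -4·r0 → [0,-2,4,-4]
  r2 -= -4·r0 → [0,0,1,-5]
  r3 -= -4·r0 → [0,10,-16,-1]
  r2 -= 0·r1 → [0,0,1,-5]
  r3 -= -5·r1 → [0,0,4,-21]
  r3 -= 4·r2 → [0,0,0,-1]

L=[[1,0,0,0],[-4,1,0,0],[-4,0,1,0],[-4,-5,4,1]] U=[[-5,-3,1,-5],[0,-2,4,-4],[0,0,1,-5],[0,0,0,-1]]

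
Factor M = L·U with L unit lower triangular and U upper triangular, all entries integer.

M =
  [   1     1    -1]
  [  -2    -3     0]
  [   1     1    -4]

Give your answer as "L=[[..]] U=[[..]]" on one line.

L=[[1,0,0],[-2,1,0],[1,0,1]] U=[[1,1,-1],[0,-1,-2],[0,0,-3]]

  row1 -= -2·row0 → [0,-1,-2]
  row2 -= 1·row0 → [0,0,-3]
  row2 -= 0·row1 → [0,0,-3]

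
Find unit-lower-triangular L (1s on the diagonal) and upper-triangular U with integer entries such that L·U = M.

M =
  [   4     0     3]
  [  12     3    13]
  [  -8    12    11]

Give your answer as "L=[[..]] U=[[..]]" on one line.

  row1 -= 3·row0 → [0,3,4]
  row2 -= -2·row0 → [0,12,17]
  row2 -= 4·row1 → [0,0,1]

L=[[1,0,0],[3,1,0],[-2,4,1]] U=[[4,0,3],[0,3,4],[0,0,1]]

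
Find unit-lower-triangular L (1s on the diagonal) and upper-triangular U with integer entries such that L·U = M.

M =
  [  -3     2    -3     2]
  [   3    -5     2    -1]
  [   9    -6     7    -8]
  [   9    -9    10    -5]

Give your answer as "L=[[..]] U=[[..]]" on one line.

  r1 -= -1·r0 → [0,-3,-1,1]
  r2 -= -3·r0 → [0,0,-2,-2]
  r3 -= -3·r0 → [0,-3,1,1]
  r2 -= 0·r1 → [0,0,-2,-2]
  r3 -= 1·r1 → [0,0,2,0]
  r3 -= -1·r2 → [0,0,0,-2]

L=[[1,0,0,0],[-1,1,0,0],[-3,0,1,0],[-3,1,-1,1]] U=[[-3,2,-3,2],[0,-3,-1,1],[0,0,-2,-2],[0,0,0,-2]]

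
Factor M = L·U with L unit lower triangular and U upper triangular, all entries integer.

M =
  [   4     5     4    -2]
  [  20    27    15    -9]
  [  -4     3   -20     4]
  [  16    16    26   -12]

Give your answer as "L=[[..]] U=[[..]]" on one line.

L=[[1,0,0,0],[5,1,0,0],[-1,4,1,0],[4,-2,0,1]] U=[[4,5,4,-2],[0,2,-5,1],[0,0,4,-2],[0,0,0,-2]]

  R1 -= 5·R0 → [0,2,-5,1]
  R2 -= -1·R0 → [0,8,-16,2]
  R3 -= 4·R0 → [0,-4,10,-4]
  R2 -= 4·R1 → [0,0,4,-2]
  R3 -= -2·R1 → [0,0,0,-2]
  R3 -= 0·R2 → [0,0,0,-2]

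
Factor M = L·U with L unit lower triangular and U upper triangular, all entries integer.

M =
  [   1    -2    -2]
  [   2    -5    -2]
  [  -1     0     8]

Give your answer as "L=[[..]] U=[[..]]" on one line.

  R1 -= 2·R0 → [0,-1,2]
  R2 -= -1·R0 → [0,-2,6]
  R2 -= 2·R1 → [0,0,2]

L=[[1,0,0],[2,1,0],[-1,2,1]] U=[[1,-2,-2],[0,-1,2],[0,0,2]]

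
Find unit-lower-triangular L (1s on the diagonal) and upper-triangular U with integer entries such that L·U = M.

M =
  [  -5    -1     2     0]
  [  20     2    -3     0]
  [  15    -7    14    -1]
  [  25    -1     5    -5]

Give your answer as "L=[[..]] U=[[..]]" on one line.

L=[[1,0,0,0],[-4,1,0,0],[-3,5,1,0],[-5,3,0,1]] U=[[-5,-1,2,0],[0,-2,5,0],[0,0,-5,-1],[0,0,0,-5]]

  row1 -= -4·row0 → [0,-2,5,0]
  row2 -= -3·row0 → [0,-10,20,-1]
  row3 -= -5·row0 → [0,-6,15,-5]
  row2 -= 5·row1 → [0,0,-5,-1]
  row3 -= 3·row1 → [0,0,0,-5]
  row3 -= 0·row2 → [0,0,0,-5]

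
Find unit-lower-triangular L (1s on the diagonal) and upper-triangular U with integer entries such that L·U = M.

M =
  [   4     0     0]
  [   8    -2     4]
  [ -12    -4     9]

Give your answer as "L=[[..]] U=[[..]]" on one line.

  R1 -= 2·R0 → [0,-2,4]
  R2 -= -3·R0 → [0,-4,9]
  R2 -= 2·R1 → [0,0,1]

L=[[1,0,0],[2,1,0],[-3,2,1]] U=[[4,0,0],[0,-2,4],[0,0,1]]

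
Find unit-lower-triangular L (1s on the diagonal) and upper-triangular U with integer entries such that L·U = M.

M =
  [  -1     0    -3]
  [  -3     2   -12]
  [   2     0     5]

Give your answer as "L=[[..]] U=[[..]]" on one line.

L=[[1,0,0],[3,1,0],[-2,0,1]] U=[[-1,0,-3],[0,2,-3],[0,0,-1]]

  row1 -= 3·row0 → [0,2,-3]
  row2 -= -2·row0 → [0,0,-1]
  row2 -= 0·row1 → [0,0,-1]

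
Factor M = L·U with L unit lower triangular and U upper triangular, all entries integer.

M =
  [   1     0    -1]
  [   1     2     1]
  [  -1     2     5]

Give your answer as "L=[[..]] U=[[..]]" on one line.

  R1 -= 1·R0 → [0,2,2]
  R2 -= -1·R0 → [0,2,4]
  R2 -= 1·R1 → [0,0,2]

L=[[1,0,0],[1,1,0],[-1,1,1]] U=[[1,0,-1],[0,2,2],[0,0,2]]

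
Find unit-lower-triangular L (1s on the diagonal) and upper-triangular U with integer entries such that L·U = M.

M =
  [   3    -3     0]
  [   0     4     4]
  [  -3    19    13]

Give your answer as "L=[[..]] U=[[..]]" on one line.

L=[[1,0,0],[0,1,0],[-1,4,1]] U=[[3,-3,0],[0,4,4],[0,0,-3]]

  r1 -= 0·r0 → [0,4,4]
  r2 -= -1·r0 → [0,16,13]
  r2 -= 4·r1 → [0,0,-3]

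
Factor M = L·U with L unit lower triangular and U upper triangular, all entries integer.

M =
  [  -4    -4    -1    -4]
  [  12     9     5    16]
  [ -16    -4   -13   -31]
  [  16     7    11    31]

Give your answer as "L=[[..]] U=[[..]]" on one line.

  r1 -= -3·r0 → [0,-3,2,4]
  r2 -= 4·r0 → [0,12,-9,-15]
  r3 -= -4·r0 → [0,-9,7,15]
  r2 -= -4·r1 → [0,0,-1,1]
  r3 -= 3·r1 → [0,0,1,3]
  r3 -= -1·r2 → [0,0,0,4]

L=[[1,0,0,0],[-3,1,0,0],[4,-4,1,0],[-4,3,-1,1]] U=[[-4,-4,-1,-4],[0,-3,2,4],[0,0,-1,1],[0,0,0,4]]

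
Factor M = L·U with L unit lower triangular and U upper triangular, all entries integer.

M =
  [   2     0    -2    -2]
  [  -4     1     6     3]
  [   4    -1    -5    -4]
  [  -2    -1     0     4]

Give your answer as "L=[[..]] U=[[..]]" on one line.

L=[[1,0,0,0],[-2,1,0,0],[2,-1,1,0],[-1,-1,0,1]] U=[[2,0,-2,-2],[0,1,2,-1],[0,0,1,-1],[0,0,0,1]]

  r1 -= -2·r0 → [0,1,2,-1]
  r2 -= 2·r0 → [0,-1,-1,0]
  r3 -= -1·r0 → [0,-1,-2,2]
  r2 -= -1·r1 → [0,0,1,-1]
  r3 -= -1·r1 → [0,0,0,1]
  r3 -= 0·r2 → [0,0,0,1]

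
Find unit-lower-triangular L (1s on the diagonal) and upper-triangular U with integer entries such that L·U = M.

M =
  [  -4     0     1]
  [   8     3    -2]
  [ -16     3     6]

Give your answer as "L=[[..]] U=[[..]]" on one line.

L=[[1,0,0],[-2,1,0],[4,1,1]] U=[[-4,0,1],[0,3,0],[0,0,2]]

  r1 -= -2·r0 → [0,3,0]
  r2 -= 4·r0 → [0,3,2]
  r2 -= 1·r1 → [0,0,2]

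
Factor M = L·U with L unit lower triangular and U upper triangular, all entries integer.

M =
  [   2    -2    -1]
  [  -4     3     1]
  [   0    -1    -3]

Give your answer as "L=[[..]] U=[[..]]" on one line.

L=[[1,0,0],[-2,1,0],[0,1,1]] U=[[2,-2,-1],[0,-1,-1],[0,0,-2]]

  row1 -= -2·row0 → [0,-1,-1]
  row2 -= 0·row0 → [0,-1,-3]
  row2 -= 1·row1 → [0,0,-2]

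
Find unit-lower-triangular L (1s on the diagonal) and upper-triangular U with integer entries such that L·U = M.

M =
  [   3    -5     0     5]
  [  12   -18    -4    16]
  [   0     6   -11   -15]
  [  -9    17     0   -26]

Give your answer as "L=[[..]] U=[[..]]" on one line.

  r1 -= 4·r0 → [0,2,-4,-4]
  r2 -= 0·r0 → [0,6,-11,-15]
  r3 -= -3·r0 → [0,2,0,-11]
  r2 -= 3·r1 → [0,0,1,-3]
  r3 -= 1·r1 → [0,0,4,-7]
  r3 -= 4·r2 → [0,0,0,5]

L=[[1,0,0,0],[4,1,0,0],[0,3,1,0],[-3,1,4,1]] U=[[3,-5,0,5],[0,2,-4,-4],[0,0,1,-3],[0,0,0,5]]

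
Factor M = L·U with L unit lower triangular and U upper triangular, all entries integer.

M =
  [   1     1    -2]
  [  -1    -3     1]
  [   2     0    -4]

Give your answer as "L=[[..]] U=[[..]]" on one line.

  r1 -= -1·r0 → [0,-2,-1]
  r2 -= 2·r0 → [0,-2,0]
  r2 -= 1·r1 → [0,0,1]

L=[[1,0,0],[-1,1,0],[2,1,1]] U=[[1,1,-2],[0,-2,-1],[0,0,1]]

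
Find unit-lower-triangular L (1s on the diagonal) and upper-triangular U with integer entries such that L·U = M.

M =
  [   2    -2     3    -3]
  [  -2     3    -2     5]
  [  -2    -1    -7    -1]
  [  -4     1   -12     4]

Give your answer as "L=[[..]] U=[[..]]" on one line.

L=[[1,0,0,0],[-1,1,0,0],[-1,-3,1,0],[-2,-3,3,1]] U=[[2,-2,3,-3],[0,1,1,2],[0,0,-1,2],[0,0,0,-2]]

  R1 -= -1·R0 → [0,1,1,2]
  R2 -= -1·R0 → [0,-3,-4,-4]
  R3 -= -2·R0 → [0,-3,-6,-2]
  R2 -= -3·R1 → [0,0,-1,2]
  R3 -= -3·R1 → [0,0,-3,4]
  R3 -= 3·R2 → [0,0,0,-2]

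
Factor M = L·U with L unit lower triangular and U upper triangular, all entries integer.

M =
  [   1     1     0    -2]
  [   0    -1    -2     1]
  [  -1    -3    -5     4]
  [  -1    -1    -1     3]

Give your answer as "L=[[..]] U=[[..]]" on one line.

  R1 -= 0·R0 → [0,-1,-2,1]
  R2 -= -1·R0 → [0,-2,-5,2]
  R3 -= -1·R0 → [0,0,-1,1]
  R2 -= 2·R1 → [0,0,-1,0]
  R3 -= 0·R1 → [0,0,-1,1]
  R3 -= 1·R2 → [0,0,0,1]

L=[[1,0,0,0],[0,1,0,0],[-1,2,1,0],[-1,0,1,1]] U=[[1,1,0,-2],[0,-1,-2,1],[0,0,-1,0],[0,0,0,1]]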